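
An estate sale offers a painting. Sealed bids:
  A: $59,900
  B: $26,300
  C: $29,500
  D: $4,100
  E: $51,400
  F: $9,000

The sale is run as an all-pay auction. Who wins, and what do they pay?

A pays $59,900

Bids ranked: 59,900 (A) > 51,400 (E) > 29,500 (C) > 26,300 (B) > 9,000 (F) > 4,100 (D)
A wins with the top bid; all bids are sunk regardless.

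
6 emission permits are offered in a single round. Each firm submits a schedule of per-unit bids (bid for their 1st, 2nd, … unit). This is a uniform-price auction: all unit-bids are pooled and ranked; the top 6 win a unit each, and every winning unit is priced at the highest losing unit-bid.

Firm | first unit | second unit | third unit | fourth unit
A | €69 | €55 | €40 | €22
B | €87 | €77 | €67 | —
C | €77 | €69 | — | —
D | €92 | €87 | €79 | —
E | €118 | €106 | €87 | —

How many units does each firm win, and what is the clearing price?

B 1, D 2, E 3; clearing price €79

Pooled unit-bids ranked (top 6): 118 (E-1), 106 (E-2), 92 (D-1), 87 (B-1), 87 (D-2), 87 (E-3)
Highest rejected unit-bid = €79.
Allocation: B 1, D 2, E 3.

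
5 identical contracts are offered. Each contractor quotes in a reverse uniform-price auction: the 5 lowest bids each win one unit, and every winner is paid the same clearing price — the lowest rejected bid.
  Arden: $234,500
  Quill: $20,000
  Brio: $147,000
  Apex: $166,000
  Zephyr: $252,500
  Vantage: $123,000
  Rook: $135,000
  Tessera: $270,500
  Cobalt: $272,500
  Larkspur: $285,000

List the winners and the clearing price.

Quill, Vantage, Rook, Brio, Apex; each is paid $234,500

Bids ranked low→high: 20,000 (Quill), 123,000 (Vantage), 135,000 (Rook), 147,000 (Brio), 166,000 (Apex), 234,500 (Arden), 252,500 (Zephyr), …
The 5 lowest are Quill, Vantage, Rook, Brio, Apex.
First losing bid is Arden's $234,500, which sets the uniform price.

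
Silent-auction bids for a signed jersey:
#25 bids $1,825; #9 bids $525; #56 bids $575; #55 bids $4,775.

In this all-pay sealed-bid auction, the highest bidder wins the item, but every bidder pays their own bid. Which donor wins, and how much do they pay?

#55 pays $4,775

Bids ranked: 4,775 (#55) > 1,825 (#25) > 575 (#56) > 525 (#9)
#55 wins with the top bid; all bids are sunk regardless.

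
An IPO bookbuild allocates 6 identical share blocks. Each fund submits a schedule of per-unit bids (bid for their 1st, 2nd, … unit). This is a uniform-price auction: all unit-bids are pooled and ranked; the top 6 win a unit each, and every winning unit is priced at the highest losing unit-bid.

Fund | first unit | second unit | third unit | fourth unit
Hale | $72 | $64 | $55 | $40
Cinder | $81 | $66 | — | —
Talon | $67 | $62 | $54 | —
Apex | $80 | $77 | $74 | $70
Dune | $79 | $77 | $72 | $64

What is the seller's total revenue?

All unit-bids, highest first — top 6: 81 (Cinder-1), 80 (Apex-1), 79 (Dune-1), 77 (Apex-2), 77 (Dune-2), 74 (Apex-3)
First bid not allocated: $72.
Allocation: Apex 3, Cinder 1, Dune 2. Every unit priced at $72.
Revenue = 6 × 72 = $432.

Total revenue: $432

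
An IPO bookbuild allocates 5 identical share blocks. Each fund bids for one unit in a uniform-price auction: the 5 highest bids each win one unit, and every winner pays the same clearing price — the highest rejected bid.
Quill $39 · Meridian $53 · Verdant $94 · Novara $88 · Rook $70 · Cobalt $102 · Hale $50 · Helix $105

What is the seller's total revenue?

Total revenue: $265

Ordering the bids: 105 (Helix), 102 (Cobalt), 94 (Verdant), 88 (Novara), 70 (Rook), 53 (Meridian), 50 (Hale), …
Winners (5 units): Helix, Cobalt, Verdant, Novara, Rook.
Highest unsuccessful bid: $53 → clearing price.
Total revenue = 5 × $53 = $265.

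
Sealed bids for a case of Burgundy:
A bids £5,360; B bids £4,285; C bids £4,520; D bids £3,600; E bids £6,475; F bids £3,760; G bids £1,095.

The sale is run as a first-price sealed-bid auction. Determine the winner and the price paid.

Bids in order: 6,475 (E) > 5,360 (A) > 4,520 (C) > 4,285 (B) > 3,760 (F) > 3,600 (D) > …
First-price: E pays what they bid, £6,475.

E pays £6,475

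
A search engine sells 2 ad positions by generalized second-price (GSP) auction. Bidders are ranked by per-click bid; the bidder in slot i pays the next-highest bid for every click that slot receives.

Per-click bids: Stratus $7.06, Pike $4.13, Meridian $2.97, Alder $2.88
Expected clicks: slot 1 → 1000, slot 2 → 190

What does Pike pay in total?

Sorting advertisers: $7.06 (Stratus) > $4.13 (Pike) > $2.97 (Meridian) > …
Pike holds slot 2 → pays next bid $2.97 × 190 clicks = $564.30.

Pike pays $564.30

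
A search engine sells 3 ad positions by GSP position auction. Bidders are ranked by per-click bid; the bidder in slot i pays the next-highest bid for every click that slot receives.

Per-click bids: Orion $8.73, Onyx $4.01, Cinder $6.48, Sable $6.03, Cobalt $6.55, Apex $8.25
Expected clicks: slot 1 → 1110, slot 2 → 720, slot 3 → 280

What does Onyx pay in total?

Onyx pays $0.00

Per-click bids in order: $8.73 (Orion) > $8.25 (Apex) > $6.55 (Cobalt) > $6.48 (Cinder) > …
Onyx ranks below slot 3 → no slot, pays nothing.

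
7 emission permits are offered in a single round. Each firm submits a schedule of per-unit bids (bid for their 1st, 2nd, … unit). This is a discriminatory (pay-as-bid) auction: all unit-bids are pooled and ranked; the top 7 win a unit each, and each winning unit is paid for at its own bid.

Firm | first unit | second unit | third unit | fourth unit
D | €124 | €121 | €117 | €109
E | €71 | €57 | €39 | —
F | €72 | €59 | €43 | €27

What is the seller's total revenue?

All unit-bids, highest first — top 7: 124 (D-1), 121 (D-2), 117 (D-3), 109 (D-4), 72 (F-1), 71 (E-1), 59 (F-2)
Next rejected bid: €57 (not a price — pay-as-bid).
Each winning unit pays its own bid.
Revenue = 124 + 121 + 117 + 109 + 72 + 71 + 59 = €673.

Total revenue: €673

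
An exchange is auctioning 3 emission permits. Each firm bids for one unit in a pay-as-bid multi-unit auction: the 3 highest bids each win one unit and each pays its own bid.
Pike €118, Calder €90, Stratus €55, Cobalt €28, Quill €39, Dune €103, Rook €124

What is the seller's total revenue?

Bids ranked high→low: 124 (Rook), 118 (Pike), 103 (Dune), 90 (Calder), 55 (Stratus), …
The 3 highest are Rook, Pike, Dune.
Total revenue = 124 + 118 + 103 = €345.

Total revenue: €345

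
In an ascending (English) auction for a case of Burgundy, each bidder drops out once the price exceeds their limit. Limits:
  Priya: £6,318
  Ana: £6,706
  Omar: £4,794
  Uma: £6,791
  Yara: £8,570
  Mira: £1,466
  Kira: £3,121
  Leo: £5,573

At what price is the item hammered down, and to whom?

Sorting limits: 8,570 (Yara) > 6,791 (Uma) > 6,706 (Ana) > 6,318 (Priya) > 5,573 (Leo) > 4,794 (Omar) > …
Uma is the last rival to drop out, at £6,791; Yara remains and wins at that price.

Yara wins at £6,791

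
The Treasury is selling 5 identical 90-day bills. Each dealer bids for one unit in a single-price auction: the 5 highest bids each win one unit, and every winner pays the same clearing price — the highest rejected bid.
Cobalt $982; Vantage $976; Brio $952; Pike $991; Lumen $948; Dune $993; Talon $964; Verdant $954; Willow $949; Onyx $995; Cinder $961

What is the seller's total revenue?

Sorting: 995 (Onyx), 993 (Dune), 991 (Pike), 982 (Cobalt), 976 (Vantage), 964 (Talon), 961 (Cinder), …
Winners (5 units): Onyx, Dune, Pike, Cobalt, Vantage.
First losing bid is Talon's $964, which sets the uniform price.
Total revenue = 5 × $964 = $4,820.

Total revenue: $4,820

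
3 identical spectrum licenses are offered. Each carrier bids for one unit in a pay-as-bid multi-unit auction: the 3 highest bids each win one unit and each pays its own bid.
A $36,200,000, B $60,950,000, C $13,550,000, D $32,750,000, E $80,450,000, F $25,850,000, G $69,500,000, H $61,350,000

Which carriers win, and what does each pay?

Bids ranked high→low: 80,450,000 (E), 69,500,000 (G), 61,350,000 (H), 60,950,000 (B), 36,200,000 (A), …
The 3 highest are E, G, H.
Each winner pays its own bid: E $80,450,000, G $69,500,000, H $61,350,000.

E $80,450,000, G $69,500,000, H $61,350,000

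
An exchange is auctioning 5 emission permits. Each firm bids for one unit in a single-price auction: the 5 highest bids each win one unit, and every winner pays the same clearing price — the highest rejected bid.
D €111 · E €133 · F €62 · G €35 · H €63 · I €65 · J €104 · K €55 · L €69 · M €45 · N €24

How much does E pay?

E pays €63

Ordering the bids: 133 (E), 111 (D), 104 (J), 69 (L), 65 (I), 63 (H), 62 (F), …
Top 5: E, D, J, L, I.
Highest unsuccessful bid: €63 → clearing price.
E wins → pays €63.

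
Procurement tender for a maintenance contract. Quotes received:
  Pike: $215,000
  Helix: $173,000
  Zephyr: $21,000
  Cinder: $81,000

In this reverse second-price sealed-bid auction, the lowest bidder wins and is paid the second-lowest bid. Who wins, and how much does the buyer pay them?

Zephyr is paid $81,000

Reverse second-price sealed-bid auction: the lowest bidder wins and is paid the second-lowest bid.
Bids in order: 21,000 (Zephyr) < 81,000 (Cinder) < 173,000 (Helix) < 215,000 (Pike)
Zephyr is lowest; is paid the second-lowest bid, $81,000.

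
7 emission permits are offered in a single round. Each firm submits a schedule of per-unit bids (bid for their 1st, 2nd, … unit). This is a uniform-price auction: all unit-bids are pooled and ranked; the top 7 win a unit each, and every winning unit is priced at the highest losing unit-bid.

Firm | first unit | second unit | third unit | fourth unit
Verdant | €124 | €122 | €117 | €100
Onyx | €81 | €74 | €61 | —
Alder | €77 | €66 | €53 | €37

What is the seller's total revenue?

Total revenue: €462

Merging the schedules and taking the best 7: 124 (Verdant-1), 122 (Verdant-2), 117 (Verdant-3), 100 (Verdant-4), 81 (Onyx-1), 77 (Alder-1), 74 (Onyx-2)
The (k+1)-th unit-bid is €66.
Allocation: Alder 1, Onyx 2, Verdant 4. Every unit priced at €66.
Revenue = 7 × 66 = €462.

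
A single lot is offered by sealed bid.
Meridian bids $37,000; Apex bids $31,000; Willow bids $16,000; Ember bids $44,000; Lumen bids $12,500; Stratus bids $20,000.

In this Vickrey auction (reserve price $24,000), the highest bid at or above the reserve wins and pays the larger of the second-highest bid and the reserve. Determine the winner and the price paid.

Bids ranked: 44,000 (Ember) > 37,000 (Meridian) > 31,000 (Apex) > 20,000 (Stratus) > 16,000 (Willow) > 12,500 (Lumen)
Ember has the top bid at or above the reserve ($44,000).
max(second-highest $37,000, reserve $24,000) = $37,000; the reserve does not bind.

Ember pays $37,000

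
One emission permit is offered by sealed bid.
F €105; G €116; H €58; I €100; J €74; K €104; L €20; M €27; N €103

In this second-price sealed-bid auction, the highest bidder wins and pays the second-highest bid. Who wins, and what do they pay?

Rule: the highest bidder wins and pays the second-highest bid.
Sorting bids: 116 (G) > 105 (F) > 104 (K) > 103 (N) > 100 (I) > 74 (J) > …
G wins with the highest bid; price is set by the runner-up at €105.

G pays €105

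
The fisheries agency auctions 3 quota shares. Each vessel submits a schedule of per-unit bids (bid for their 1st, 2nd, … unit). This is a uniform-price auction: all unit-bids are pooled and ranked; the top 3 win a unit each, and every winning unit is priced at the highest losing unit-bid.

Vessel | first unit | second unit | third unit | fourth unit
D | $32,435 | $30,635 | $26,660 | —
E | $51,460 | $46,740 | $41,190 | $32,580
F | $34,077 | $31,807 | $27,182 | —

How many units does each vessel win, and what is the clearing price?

All unit-bids, highest first — top 3: 51,460 (E-1), 46,740 (E-2), 41,190 (E-3)
The (k+1)-th unit-bid is $34,077.
Allocation: E 3.

E 3; clearing price $34,077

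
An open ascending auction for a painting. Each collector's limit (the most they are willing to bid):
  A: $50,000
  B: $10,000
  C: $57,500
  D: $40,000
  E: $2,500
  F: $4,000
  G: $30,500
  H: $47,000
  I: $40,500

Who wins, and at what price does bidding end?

Sorting limits: 57,500 (C) > 50,000 (A) > 47,000 (H) > 40,500 (I) > 40,000 (D) > 30,500 (G) > …
Once the price passes $50,000, only C is left; the hammer falls at A's limit of $50,000.

C wins at $50,000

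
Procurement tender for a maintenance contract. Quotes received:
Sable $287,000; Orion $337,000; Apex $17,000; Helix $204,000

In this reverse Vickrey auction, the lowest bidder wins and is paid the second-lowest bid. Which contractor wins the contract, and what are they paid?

Bids in order: 17,000 (Apex) < 204,000 (Helix) < 287,000 (Sable) < 337,000 (Orion)
Apex is lowest; is paid the second-lowest bid, $204,000.

Apex is paid $204,000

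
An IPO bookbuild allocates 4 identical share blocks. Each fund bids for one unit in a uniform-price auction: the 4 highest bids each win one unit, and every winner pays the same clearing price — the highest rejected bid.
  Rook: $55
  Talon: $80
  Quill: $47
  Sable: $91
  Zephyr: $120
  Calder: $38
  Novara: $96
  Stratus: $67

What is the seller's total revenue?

Total revenue: $268

Sorting: 120 (Zephyr), 96 (Novara), 91 (Sable), 80 (Talon), 67 (Stratus), 55 (Rook), …
Winners (4 units): Zephyr, Novara, Sable, Talon.
First losing bid is Stratus's $67, which sets the uniform price.
Total revenue = 4 × $67 = $268.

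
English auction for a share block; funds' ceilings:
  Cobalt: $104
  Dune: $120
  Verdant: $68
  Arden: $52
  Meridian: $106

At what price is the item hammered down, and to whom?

Dune wins at $106

Sorting limits: 120 (Dune) > 106 (Meridian) > 104 (Cobalt) > 68 (Verdant) > 52 (Arden)
Once the price passes $106, only Dune is left; the hammer falls at Meridian's limit of $106.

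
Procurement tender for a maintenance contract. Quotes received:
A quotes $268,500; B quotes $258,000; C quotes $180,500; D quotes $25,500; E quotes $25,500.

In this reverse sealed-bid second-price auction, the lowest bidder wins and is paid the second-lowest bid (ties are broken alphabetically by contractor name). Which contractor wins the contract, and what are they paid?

D is paid $25,500

Reverse sealed-bid second-price auction: the lowest bidder wins and is paid the second-lowest bid.
Bids ranked: 25,500 (D) < 25,500 (E) < 180,500 (C) < 258,000 (B) < 268,500 (A)
Tie at $25,500 → D wins by tie-break.
D is lowest; is paid the second-lowest bid, $25,500.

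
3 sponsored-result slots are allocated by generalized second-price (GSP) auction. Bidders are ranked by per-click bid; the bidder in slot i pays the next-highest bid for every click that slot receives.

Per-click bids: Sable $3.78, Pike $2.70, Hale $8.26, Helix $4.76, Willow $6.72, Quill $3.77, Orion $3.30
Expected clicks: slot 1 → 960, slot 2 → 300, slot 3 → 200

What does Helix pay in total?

Helix pays $756.00

Ranked by bid: $8.26 (Hale) > $6.72 (Willow) > $4.76 (Helix) > $3.78 (Sable) > …
Helix holds slot 3 → pays next bid $3.78 × 200 clicks = $756.00.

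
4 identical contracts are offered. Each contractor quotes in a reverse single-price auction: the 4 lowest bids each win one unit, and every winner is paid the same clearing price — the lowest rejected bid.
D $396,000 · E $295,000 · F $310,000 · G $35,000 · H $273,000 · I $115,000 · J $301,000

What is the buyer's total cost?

Total cost: $1,204,000

Bids ranked low→high: 35,000 (G), 115,000 (I), 273,000 (H), 295,000 (E), 301,000 (J), 310,000 (F), …
The 4 lowest are G, I, H, E.
Clearing price = lowest rejected bid = $301,000.
Total cost = 4 × $301,000 = $1,204,000.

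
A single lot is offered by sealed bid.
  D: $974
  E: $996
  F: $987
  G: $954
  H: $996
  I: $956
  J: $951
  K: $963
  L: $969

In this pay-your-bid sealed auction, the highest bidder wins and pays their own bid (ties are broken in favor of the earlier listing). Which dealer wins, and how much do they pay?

E pays $996

Bids in order: 996 (E) > 996 (H) > 987 (F) > 974 (D) > 969 (L) > 963 (K) > …
E and H tie at $996; tie-break gives it to E.
First-price: E pays what they bid, $996.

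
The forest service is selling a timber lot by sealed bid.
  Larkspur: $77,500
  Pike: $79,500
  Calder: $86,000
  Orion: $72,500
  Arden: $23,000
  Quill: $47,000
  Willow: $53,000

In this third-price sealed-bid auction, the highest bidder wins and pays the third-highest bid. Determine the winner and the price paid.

Bids in order: 86,000 (Calder) > 79,500 (Pike) > 77,500 (Larkspur) > 72,500 (Orion) > 53,000 (Willow) > 47,000 (Quill) > …
Calder is highest; pays the third-highest bid, $77,500.

Calder pays $77,500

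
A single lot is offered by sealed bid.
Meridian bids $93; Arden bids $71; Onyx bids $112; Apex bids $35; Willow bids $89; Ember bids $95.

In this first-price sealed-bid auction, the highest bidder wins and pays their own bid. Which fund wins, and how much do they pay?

First-price sealed-bid auction: the highest bidder wins and pays their own bid.
Bids ranked: 112 (Onyx) > 95 (Ember) > 93 (Meridian) > 89 (Willow) > 71 (Arden) > 35 (Apex)
Onyx has the highest bid and pays exactly that: $112.

Onyx pays $112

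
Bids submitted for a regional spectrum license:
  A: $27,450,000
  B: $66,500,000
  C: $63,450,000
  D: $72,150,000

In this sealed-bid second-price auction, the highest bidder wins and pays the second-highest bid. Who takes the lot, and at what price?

D pays $66,500,000

Bids ranked: 72,150,000 (D) > 66,500,000 (B) > 63,450,000 (C) > 27,450,000 (A)
D is highest; pays the second-highest bid, $66,500,000.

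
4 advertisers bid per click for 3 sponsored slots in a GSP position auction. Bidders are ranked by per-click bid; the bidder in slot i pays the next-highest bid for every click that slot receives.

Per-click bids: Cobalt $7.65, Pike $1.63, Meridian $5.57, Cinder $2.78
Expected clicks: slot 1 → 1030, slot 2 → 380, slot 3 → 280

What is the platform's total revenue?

Per-click bids in order: $7.65 (Cobalt) > $5.57 (Meridian) > $2.78 (Cinder) > $1.63 (Pike)
Slot 1: Cobalt pays $5.57 × 1030 = $5737.10
Slot 2: Meridian pays $2.78 × 380 = $1056.40
Slot 3: Cinder pays $1.63 × 280 = $456.40
Total = $7249.90

Total revenue: $7249.90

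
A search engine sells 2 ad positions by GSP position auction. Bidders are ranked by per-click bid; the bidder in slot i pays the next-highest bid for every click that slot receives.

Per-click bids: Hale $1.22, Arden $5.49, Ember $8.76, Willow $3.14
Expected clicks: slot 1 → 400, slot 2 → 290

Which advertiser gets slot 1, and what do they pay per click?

Ember; $5.49 per click

Ranked by bid: $8.76 (Ember) > $5.49 (Arden) > $3.14 (Willow) > …
Slot 1 goes to the first-ranked bidder, Ember, who pays the next bid down: $5.49/click.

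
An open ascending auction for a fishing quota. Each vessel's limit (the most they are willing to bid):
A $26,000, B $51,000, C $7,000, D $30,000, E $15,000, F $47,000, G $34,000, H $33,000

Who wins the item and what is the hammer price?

B wins at $47,000

Sorting limits: 51,000 (B) > 47,000 (F) > 34,000 (G) > 33,000 (H) > 30,000 (D) > 26,000 (A) > …
Bidding ends when F exits at $47,000; B takes it.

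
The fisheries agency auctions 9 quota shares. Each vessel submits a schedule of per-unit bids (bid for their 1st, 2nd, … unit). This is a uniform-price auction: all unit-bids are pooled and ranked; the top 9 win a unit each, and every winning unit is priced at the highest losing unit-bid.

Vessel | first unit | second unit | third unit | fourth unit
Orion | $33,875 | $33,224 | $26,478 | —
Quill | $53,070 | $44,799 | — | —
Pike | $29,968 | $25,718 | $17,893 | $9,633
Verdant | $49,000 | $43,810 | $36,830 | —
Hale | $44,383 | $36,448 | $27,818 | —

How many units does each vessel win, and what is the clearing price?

Hale 2, Orion 2, Quill 2, Verdant 3; clearing price $29,968

Merging the schedules and taking the best 9: 53,070 (Quill-1), 49,000 (Verdant-1), 44,799 (Quill-2), 44,383 (Hale-1), 43,810 (Verdant-2), 36,830 (Verdant-3), 36,448 (Hale-2), 33,875 (Orion-1), 33,224 (Orion-2)
Highest rejected unit-bid = $29,968.
Allocation: Hale 2, Orion 2, Quill 2, Verdant 3.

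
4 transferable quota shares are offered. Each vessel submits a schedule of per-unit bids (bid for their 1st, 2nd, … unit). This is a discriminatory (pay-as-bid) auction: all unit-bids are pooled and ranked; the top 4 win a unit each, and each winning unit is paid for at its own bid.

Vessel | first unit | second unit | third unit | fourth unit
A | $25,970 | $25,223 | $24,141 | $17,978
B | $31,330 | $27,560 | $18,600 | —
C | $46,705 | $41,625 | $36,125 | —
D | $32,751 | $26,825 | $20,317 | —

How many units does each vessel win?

C 3, D 1

Merging the schedules and taking the best 4: 46,705 (C-1), 41,625 (C-2), 36,125 (C-3), 32,751 (D-1)
Next rejected bid: $31,330 (not a price — pay-as-bid).
Allocation: C 3, D 1.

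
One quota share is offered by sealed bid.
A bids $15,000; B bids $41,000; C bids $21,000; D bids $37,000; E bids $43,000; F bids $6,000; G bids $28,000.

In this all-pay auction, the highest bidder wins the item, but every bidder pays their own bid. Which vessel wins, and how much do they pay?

Sorting bids: 43,000 (E) > 41,000 (B) > 37,000 (D) > 28,000 (G) > 21,000 (C) > 15,000 (A) > …
E is highest and takes the item; every bidder forfeits their bid.

E pays $43,000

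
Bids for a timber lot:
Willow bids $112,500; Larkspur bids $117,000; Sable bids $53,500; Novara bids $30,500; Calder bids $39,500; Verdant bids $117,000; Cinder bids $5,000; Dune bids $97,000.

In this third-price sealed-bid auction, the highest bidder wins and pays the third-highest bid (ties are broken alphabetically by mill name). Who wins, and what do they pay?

Larkspur pays $112,500

Bids ranked: 117,000 (Larkspur) > 117,000 (Verdant) > 112,500 (Willow) > 97,000 (Dune) > 53,500 (Sable) > 39,500 (Calder) > …
Tie at $117,000 → Larkspur wins by tie-break.
Larkspur wins; payment is bid #3 in the ranking = $112,500.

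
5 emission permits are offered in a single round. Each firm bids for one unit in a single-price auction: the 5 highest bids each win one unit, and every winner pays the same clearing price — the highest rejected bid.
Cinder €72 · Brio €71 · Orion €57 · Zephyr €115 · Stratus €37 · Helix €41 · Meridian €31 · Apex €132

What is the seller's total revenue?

Bids ranked high→low: 132 (Apex), 115 (Zephyr), 72 (Cinder), 71 (Brio), 57 (Orion), 41 (Helix), 37 (Stratus), …
Winners (5 units): Apex, Zephyr, Cinder, Brio, Orion.
First losing bid is Helix's €41, which sets the uniform price.
Total revenue = 5 × €41 = €205.

Total revenue: €205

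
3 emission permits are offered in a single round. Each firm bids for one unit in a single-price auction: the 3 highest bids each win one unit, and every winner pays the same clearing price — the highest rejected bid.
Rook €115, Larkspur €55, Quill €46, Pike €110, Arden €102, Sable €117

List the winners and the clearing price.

Sable, Rook, Pike; each pays €102

Sorting: 117 (Sable), 115 (Rook), 110 (Pike), 102 (Arden), 55 (Larkspur), …
Top 3: Sable, Rook, Pike.
Clearing price = highest rejected bid = €102.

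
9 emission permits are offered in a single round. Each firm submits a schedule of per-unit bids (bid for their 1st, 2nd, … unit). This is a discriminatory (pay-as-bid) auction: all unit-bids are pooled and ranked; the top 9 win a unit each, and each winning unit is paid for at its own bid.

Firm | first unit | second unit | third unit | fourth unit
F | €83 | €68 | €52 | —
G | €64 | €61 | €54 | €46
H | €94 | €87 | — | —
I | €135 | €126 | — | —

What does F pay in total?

Merging the schedules and taking the best 9: 135 (I-1), 126 (I-2), 94 (H-1), 87 (H-2), 83 (F-1), 68 (F-2), 64 (G-1), 61 (G-2), 54 (G-3)
Next rejected bid: €52 (not a price — pay-as-bid).
F's winning unit-bids: 83 + 68 = €151.

F pays €151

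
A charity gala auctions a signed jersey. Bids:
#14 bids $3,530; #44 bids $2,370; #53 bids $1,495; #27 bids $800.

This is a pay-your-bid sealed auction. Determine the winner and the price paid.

#14 pays $3,530

Sorting bids: 3,530 (#14) > 2,370 (#44) > 1,495 (#53) > 800 (#27)
#14 is highest → pays own bid, $3,530.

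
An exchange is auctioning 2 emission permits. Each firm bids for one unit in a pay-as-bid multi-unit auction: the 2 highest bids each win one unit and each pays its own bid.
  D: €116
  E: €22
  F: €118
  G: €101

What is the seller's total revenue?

Sorting: 118 (F), 116 (D), 101 (G), 22 (E)
Winners (2 units): F, D.
Total revenue = 118 + 116 = €234.

Total revenue: €234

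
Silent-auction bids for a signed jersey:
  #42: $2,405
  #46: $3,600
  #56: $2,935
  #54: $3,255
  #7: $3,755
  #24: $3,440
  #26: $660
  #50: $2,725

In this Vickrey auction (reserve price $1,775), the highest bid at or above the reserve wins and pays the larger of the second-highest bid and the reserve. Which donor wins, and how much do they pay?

#7 pays $3,600

Vickrey auction (reserve price $1,775): the highest bid at or above the reserve wins and pays the larger of the second-highest bid and the reserve.
Bids in order: 3,755 (#7) > 3,600 (#46) > 3,440 (#24) > 3,255 (#54) > 2,935 (#56) > 2,725 (#50) > …
#7 has the top bid at or above the reserve ($3,755).
Second-highest bid $3,600 exceeds the reserve $1,775 → payment $3,600.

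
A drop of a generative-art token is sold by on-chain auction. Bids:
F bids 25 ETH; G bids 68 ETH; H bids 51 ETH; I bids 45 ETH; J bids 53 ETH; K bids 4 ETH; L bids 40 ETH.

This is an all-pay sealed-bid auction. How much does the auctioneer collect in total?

Total revenue: 286 ETH

Bids in order: 68 (G) > 53 (J) > 51 (H) > 45 (I) > 40 (L) > 25 (F) > …
G wins with the top bid; all bids are sunk regardless.
Every bidder forfeits their bid regardless of winning.
Revenue = 25 + 68 + 51 + 45 + 53 + 4 + 40 = 286 ETH.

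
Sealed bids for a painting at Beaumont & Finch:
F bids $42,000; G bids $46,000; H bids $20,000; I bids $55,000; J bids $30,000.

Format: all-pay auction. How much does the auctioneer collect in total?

Total revenue: $193,000

Bids ranked: 55,000 (I) > 46,000 (G) > 42,000 (F) > 30,000 (J) > 20,000 (H)
Every bidder forfeits their bid regardless of winning.
Revenue = 42,000 + 46,000 + 20,000 + 55,000 + 30,000 = $193,000.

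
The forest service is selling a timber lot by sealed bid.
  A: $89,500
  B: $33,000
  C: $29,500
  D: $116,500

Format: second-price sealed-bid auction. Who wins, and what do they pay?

Bids ranked: 116,500 (D) > 89,500 (A) > 33,000 (B) > 29,500 (C)
Second-price: D pays A's bid of $89,500.

D pays $89,500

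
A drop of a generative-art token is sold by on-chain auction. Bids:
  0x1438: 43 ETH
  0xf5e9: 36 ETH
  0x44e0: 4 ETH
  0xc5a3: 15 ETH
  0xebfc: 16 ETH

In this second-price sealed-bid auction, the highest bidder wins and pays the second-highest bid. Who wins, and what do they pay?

0x1438 pays 36 ETH

Bids ranked: 43 (0x1438) > 36 (0xf5e9) > 16 (0xebfc) > 15 (0xc5a3) > 4 (0x44e0)
Second-price: 0x1438 pays 0xf5e9's bid of 36 ETH.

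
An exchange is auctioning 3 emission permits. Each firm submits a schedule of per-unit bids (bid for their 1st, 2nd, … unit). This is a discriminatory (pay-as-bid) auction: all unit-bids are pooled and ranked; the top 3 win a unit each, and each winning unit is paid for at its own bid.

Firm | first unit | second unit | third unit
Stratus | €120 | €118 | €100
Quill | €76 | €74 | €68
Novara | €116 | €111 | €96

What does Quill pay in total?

Quill pays €0

Merging the schedules and taking the best 3: 120 (Stratus-1), 118 (Stratus-2), 116 (Novara-1)
Next rejected bid: €111 (not a price — pay-as-bid).
Quill wins no units.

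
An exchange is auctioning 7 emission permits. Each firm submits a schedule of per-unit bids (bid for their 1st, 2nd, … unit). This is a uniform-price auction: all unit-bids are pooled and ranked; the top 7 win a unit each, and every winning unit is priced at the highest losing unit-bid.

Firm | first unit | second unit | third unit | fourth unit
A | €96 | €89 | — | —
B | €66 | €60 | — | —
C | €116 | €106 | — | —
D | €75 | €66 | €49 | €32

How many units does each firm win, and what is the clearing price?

Merging the schedules and taking the best 7: 116 (C-1), 106 (C-2), 96 (A-1), 89 (A-2), 75 (D-1), 66 (B-1), 66 (D-2)
First bid not allocated: €60.
Allocation: A 2, B 1, C 2, D 2.

A 2, B 1, C 2, D 2; clearing price €60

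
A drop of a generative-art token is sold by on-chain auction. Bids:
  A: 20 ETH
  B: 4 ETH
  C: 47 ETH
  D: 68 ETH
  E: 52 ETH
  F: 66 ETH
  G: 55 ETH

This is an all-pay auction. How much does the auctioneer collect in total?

Bids ranked: 68 (D) > 66 (F) > 55 (G) > 52 (E) > 47 (C) > 20 (A) > …
Every bidder forfeits their bid regardless of winning.
Revenue = 20 + 4 + 47 + 68 + 52 + 66 + 55 = 312 ETH.

Total revenue: 312 ETH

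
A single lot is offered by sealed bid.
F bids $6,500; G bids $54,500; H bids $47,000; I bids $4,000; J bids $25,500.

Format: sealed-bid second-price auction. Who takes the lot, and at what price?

Bids ranked: 54,500 (G) > 47,000 (H) > 25,500 (J) > 6,500 (F) > 4,000 (I)
G is highest; pays the second-highest bid, $47,000.

G pays $47,000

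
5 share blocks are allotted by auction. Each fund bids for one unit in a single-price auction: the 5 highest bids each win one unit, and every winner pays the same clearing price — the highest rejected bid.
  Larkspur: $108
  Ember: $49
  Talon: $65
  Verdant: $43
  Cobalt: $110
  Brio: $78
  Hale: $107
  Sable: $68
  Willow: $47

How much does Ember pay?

Ember pays $0

Bids ranked high→low: 110 (Cobalt), 108 (Larkspur), 107 (Hale), 78 (Brio), 68 (Sable), 65 (Talon), 49 (Ember), …
Top 5: Cobalt, Larkspur, Hale, Brio, Sable.
Clearing price = highest rejected bid = $65.
Ember does not win → pays $0.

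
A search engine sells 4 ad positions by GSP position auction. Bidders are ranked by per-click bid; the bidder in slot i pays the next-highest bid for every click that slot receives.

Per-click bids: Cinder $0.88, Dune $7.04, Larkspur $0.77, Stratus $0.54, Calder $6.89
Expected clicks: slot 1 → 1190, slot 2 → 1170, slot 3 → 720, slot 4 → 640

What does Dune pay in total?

Ranked by bid: $7.04 (Dune) > $6.89 (Calder) > $0.88 (Cinder) > $0.77 (Larkspur) > $0.54 (Stratus)
Dune holds slot 1 → pays next bid $6.89 × 1190 clicks = $8199.10.

Dune pays $8199.10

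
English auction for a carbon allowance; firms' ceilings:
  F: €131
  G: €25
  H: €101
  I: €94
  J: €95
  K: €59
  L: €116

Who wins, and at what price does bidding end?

F wins at €116

Sorting limits: 131 (F) > 116 (L) > 101 (H) > 95 (J) > 94 (I) > 59 (K) > …
Bidding ends when L exits at €116; F takes it.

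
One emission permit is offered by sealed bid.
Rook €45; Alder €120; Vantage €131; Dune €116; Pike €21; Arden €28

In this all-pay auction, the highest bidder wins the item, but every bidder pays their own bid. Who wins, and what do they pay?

Sorting bids: 131 (Vantage) > 120 (Alder) > 116 (Dune) > 45 (Rook) > 28 (Arden) > 21 (Pike)
Vantage is highest and takes the item; every bidder forfeits their bid.

Vantage pays €131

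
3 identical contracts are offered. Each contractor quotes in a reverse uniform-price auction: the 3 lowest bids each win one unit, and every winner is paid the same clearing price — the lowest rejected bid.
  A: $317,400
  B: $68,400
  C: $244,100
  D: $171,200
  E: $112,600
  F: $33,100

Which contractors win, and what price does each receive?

F, B, E; each is paid $171,200

Sorting: 33,100 (F), 68,400 (B), 112,600 (E), 171,200 (D), 244,100 (C), …
Winners (3 units): F, B, E.
Lowest unsuccessful bid: $171,200 → clearing price.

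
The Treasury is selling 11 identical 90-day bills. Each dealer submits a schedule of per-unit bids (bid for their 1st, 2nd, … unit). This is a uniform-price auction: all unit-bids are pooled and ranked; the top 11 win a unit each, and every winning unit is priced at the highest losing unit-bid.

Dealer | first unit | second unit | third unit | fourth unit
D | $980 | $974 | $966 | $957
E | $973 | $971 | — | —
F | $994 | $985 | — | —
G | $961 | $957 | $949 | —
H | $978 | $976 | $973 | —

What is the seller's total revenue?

Total revenue: $10,527

All unit-bids, highest first — top 11: 994 (F-1), 985 (F-2), 980 (D-1), 978 (H-1), 976 (H-2), 974 (D-2), 973 (E-1), 973 (H-3), 971 (E-2), 966 (D-3), 961 (G-1)
First bid not allocated: $957.
Allocation: D 3, E 2, F 2, G 1, H 3. Every unit priced at $957.
Revenue = 11 × 957 = $10,527.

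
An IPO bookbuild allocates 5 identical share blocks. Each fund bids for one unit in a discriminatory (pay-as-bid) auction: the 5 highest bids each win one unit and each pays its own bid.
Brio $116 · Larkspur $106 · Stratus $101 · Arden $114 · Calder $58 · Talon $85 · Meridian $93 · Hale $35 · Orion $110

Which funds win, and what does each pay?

Sorting: 116 (Brio), 114 (Arden), 110 (Orion), 106 (Larkspur), 101 (Stratus), 93 (Meridian), 85 (Talon), …
The 5 highest are Brio, Arden, Orion, Larkspur, Stratus.
Each winner pays its own bid: Brio $116, Arden $114, Orion $110, Larkspur $106, Stratus $101.

Brio $116, Arden $114, Orion $110, Larkspur $106, Stratus $101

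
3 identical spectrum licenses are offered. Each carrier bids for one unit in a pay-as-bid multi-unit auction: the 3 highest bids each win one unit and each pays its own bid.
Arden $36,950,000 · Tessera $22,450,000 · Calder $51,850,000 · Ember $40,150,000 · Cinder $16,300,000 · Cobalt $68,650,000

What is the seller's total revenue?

Total revenue: $160,650,000

Sorting: 68,650,000 (Cobalt), 51,850,000 (Calder), 40,150,000 (Ember), 36,950,000 (Arden), 22,450,000 (Tessera), …
Winners (3 units): Cobalt, Calder, Ember.
Total revenue = 68,650,000 + 51,850,000 + 40,150,000 = $160,650,000.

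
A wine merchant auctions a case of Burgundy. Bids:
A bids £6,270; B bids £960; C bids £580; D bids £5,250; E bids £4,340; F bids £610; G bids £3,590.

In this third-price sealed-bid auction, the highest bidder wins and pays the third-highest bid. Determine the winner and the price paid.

Bids ranked: 6,270 (A) > 5,250 (D) > 4,340 (E) > 3,590 (G) > 960 (B) > 610 (F) > …
A is highest; pays the third-highest bid, £4,340.

A pays £4,340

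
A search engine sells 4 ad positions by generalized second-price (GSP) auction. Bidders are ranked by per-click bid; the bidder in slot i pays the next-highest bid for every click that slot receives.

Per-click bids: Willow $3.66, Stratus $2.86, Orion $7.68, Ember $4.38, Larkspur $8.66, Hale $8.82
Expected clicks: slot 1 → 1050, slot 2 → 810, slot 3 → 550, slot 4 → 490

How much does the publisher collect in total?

Total revenue: $19516.20

Ranked by bid: $8.82 (Hale) > $8.66 (Larkspur) > $7.68 (Orion) > $4.38 (Ember) > $3.66 (Willow) > …
Slot 1: Hale pays $8.66 × 1050 = $9093.00
Slot 2: Larkspur pays $7.68 × 810 = $6220.80
Slot 3: Orion pays $4.38 × 550 = $2409.00
Slot 4: Ember pays $3.66 × 490 = $1793.40
Total = $19516.20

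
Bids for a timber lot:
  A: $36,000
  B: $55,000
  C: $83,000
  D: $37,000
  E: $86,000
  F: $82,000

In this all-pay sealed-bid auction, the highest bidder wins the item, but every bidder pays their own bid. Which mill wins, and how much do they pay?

E pays $86,000

All-pay sealed-bid auction: the highest bidder wins the item, but every bidder pays their own bid.
Sorting bids: 86,000 (E) > 83,000 (C) > 82,000 (F) > 55,000 (B) > 37,000 (D) > 36,000 (A)
E wins with the top bid; all bids are sunk regardless.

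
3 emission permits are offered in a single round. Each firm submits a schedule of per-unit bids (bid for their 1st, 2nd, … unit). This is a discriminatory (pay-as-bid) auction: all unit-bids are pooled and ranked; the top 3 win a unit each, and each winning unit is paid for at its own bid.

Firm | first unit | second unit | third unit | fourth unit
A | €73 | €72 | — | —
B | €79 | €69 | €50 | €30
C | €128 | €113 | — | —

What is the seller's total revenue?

Merging the schedules and taking the best 3: 128 (C-1), 113 (C-2), 79 (B-1)
Next rejected bid: €73 (not a price — pay-as-bid).
Each winning unit pays its own bid.
Revenue = 128 + 113 + 79 = €320.

Total revenue: €320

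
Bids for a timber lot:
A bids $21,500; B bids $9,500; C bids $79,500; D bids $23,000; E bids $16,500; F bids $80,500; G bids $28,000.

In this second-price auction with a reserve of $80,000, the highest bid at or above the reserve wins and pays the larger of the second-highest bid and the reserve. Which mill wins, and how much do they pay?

F pays $80,000

Rule: the highest bid at or above the reserve wins and pays the larger of the second-highest bid and the reserve.
Bids ranked: 80,500 (F) > 79,500 (C) > 28,000 (G) > 23,000 (D) > 21,500 (A) > 16,500 (E) > …
F has the top bid at or above the reserve ($80,500).
Second-highest bid $79,500 is below the reserve $80,000, so the reserve binds → payment $80,000.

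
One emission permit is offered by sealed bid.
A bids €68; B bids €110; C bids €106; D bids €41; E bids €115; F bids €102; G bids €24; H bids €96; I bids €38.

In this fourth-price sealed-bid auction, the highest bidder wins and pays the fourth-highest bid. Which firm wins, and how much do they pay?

Fourth-price sealed-bid auction: the highest bidder wins and pays the fourth-highest bid.
Sorting bids: 115 (E) > 110 (B) > 106 (C) > 102 (F) > 96 (H) > 68 (A) > …
E wins; payment is bid #4 in the ranking = €102.

E pays €102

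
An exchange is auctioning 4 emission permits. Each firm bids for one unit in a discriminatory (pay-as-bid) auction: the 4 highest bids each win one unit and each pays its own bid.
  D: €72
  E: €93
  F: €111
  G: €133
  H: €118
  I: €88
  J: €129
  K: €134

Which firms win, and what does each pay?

Ordering the bids: 134 (K), 133 (G), 129 (J), 118 (H), 111 (F), 93 (E), …
Top 4: K, G, J, H.
Each winner pays its own bid: K €134, G €133, J €129, H €118.

K €134, G €133, J €129, H €118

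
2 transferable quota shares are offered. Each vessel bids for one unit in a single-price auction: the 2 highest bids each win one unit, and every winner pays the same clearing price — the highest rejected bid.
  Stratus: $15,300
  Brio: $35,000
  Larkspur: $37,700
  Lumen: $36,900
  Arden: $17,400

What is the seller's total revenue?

Total revenue: $70,000

Bids ranked high→low: 37,700 (Larkspur), 36,900 (Lumen), 35,000 (Brio), 17,400 (Arden), …
The 2 highest are Larkspur, Lumen.
Highest unsuccessful bid: $35,000 → clearing price.
Total revenue = 2 × $35,000 = $70,000.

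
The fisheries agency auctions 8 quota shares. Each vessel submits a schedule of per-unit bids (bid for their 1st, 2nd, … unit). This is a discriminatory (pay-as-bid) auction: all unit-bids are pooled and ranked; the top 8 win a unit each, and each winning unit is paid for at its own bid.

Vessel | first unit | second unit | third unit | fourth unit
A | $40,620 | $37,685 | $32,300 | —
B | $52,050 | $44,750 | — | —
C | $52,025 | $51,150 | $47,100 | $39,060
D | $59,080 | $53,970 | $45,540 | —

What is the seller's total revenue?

Pooled unit-bids ranked (top 8): 59,080 (D-1), 53,970 (D-2), 52,050 (B-1), 52,025 (C-1), 51,150 (C-2), 47,100 (C-3), 45,540 (D-3), 44,750 (B-2)
Next rejected bid: $40,620 (not a price — pay-as-bid).
Each winning unit pays its own bid.
Revenue = 59,080 + 53,970 + 52,050 + 52,025 + 51,150 + 47,100 + 45,540 + 44,750 = $405,665.

Total revenue: $405,665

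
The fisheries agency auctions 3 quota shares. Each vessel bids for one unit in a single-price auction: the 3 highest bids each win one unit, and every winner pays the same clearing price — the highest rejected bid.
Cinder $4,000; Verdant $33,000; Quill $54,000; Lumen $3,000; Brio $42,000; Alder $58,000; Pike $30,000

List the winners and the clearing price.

Alder, Quill, Brio; each pays $33,000

Bids ranked high→low: 58,000 (Alder), 54,000 (Quill), 42,000 (Brio), 33,000 (Verdant), 30,000 (Pike), …
Top 3: Alder, Quill, Brio.
Clearing price = highest rejected bid = $33,000.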